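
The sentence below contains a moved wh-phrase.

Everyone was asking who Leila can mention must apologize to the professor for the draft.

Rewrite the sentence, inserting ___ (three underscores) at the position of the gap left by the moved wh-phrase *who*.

Everyone was asking who Leila can mention ___ must apologize to the professor for the draft.

Pre-movement form: Leila can mention who must apologize to the professor for the draft.
The filler 'who' is interpreted as the subject of the clause embedded under 'mention'. The gap is right after 'mention'.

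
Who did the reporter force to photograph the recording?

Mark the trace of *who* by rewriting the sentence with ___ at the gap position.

Before movement: The reporter did force who to photograph the recording.
The filler 'who' is interpreted as the direct object of 'force'. The gap is right after 'force'.

Who did the reporter force ___ to photograph the recording?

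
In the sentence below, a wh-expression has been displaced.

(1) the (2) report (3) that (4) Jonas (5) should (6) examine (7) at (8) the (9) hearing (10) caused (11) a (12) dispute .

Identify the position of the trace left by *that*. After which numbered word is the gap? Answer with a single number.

'that' is the direct object of 'examine'. Wh-movement fronts it, leaving a gap right after 'examine':
The report that Jonas should examine ___ at the hearing caused a dispute.
'examine' is word 6.

6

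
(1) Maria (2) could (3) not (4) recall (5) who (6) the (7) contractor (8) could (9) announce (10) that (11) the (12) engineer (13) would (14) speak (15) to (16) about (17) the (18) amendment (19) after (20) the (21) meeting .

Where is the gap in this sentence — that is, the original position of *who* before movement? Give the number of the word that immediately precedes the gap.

In situ: The contractor could announce that the engineer would speak to who about the amendment after the meeting.
'who' is the object of the preposition 'to'. It moves to the left edge, and the trace sits right after 'to':
Maria could not recall who the contractor could announce that the engineer would speak to ___ about the amendment after the meeting.
'to' is word 15.

15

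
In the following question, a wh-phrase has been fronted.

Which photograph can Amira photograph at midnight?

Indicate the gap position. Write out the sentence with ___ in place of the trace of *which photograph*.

Before movement: Amira can photograph which photograph at midnight.
'which photograph' functions as the direct object of 'photograph'. The gap is right after 'photograph'.

Which photograph can Amira photograph ___ at midnight?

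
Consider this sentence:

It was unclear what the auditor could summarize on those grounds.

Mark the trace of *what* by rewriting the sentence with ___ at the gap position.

It was unclear what the auditor could summarize ___ on those grounds.

Underlying clause: The auditor could summarize what on those grounds.
The filler 'what' is interpreted as the direct object of 'summarize'. The gap is right after 'summarize'.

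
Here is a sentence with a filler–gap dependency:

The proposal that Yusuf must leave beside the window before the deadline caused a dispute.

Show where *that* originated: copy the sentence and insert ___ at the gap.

The proposal that Yusuf must leave ___ beside the window before the deadline caused a dispute.

The filler 'that' is interpreted as the direct object of 'leave'. The gap is right after 'leave'.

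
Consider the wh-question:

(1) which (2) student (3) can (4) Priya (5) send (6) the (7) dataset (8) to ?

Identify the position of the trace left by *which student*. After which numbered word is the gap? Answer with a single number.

8

In situ: Priya can send the dataset to which student.
'which student' is the object of the preposition 'to' (recipient of 'send'). Wh-movement fronts it, leaving a gap right after 'to':
Which student can Priya send the dataset to ___?
'to' is word 8.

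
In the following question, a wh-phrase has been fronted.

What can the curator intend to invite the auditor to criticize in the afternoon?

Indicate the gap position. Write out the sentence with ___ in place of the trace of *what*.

What can the curator intend to invite the auditor to criticize ___ in the afternoon?

In situ: The curator can intend to invite the auditor to criticize what in the afternoon.
The filler 'what' is interpreted as the direct object of 'criticize'. The gap is right after 'criticize'.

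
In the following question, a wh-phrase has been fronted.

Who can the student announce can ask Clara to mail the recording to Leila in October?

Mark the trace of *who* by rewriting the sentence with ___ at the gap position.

Underlying clause: The student can announce who can ask Clara to mail the recording to Leila in October.
'who' is the subject of the clause embedded under 'announce'. The gap is right after 'announce'.

Who can the student announce ___ can ask Clara to mail the recording to Leila in October?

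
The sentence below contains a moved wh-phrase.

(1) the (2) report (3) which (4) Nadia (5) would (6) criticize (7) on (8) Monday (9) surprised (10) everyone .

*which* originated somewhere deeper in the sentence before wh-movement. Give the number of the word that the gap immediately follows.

'which' functions as the direct object of 'criticize'. It moves to the left edge, and the trace sits right after 'criticize':
The report which Nadia would criticize ___ on Monday surprised everyone.
'criticize' is word 6.

6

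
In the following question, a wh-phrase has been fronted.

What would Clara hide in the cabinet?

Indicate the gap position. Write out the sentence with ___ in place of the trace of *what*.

Before movement: Clara would hide what in the cabinet.
The filler 'what' is interpreted as the direct object of 'hide'. The gap is right after 'hide'.

What would Clara hide ___ in the cabinet?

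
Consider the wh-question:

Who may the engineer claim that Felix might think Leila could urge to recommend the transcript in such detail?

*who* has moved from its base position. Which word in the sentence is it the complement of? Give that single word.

urge

Before movement: The engineer may claim that Felix might think Leila could urge who to recommend the transcript in such detail.
'who' is the direct object of 'urge'. It moves to the left edge, and the trace sits right after 'urge':
Who may the engineer claim that Felix might think Leila could urge ___ to recommend the transcript in such detail?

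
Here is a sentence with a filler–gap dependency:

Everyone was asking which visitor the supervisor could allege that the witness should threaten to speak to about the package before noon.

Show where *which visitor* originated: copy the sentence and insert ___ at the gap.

Everyone was asking which visitor the supervisor could allege that the witness should threaten to speak to ___ about the package before noon.

In situ: The supervisor could allege that the witness should threaten to speak to which visitor about the package before noon.
'which visitor' functions as the object of the preposition 'to'. The gap is right after 'to'.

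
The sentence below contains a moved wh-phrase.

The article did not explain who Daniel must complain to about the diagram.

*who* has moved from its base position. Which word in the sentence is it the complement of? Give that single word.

Before movement: Daniel must complain to who about the diagram.
'who' is the object of the preposition 'to'. It moves to the left edge, and the trace sits right after 'to':
The article did not explain who Daniel must complain to ___ about the diagram.

to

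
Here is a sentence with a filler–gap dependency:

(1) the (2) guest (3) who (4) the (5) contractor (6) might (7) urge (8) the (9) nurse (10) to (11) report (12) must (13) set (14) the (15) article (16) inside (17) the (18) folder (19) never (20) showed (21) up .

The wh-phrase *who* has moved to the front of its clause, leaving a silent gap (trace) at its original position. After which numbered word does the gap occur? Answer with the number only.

11

'who' is the subject of the clause embedded under 'report'. It moves to the left edge, and the trace sits right after 'report':
The guest who the contractor might urge the nurse to report ___ must set the article inside the folder never showed up.
'report' is word 11.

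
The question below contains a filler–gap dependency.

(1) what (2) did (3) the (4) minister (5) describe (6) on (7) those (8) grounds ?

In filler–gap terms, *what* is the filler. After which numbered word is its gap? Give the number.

In situ: The minister did describe what on those grounds.
The filler 'what' is interpreted as the direct object of 'describe'. It moves to the left edge, and the trace sits right after 'describe':
What did the minister describe ___ on those grounds?
'describe' is word 5.

5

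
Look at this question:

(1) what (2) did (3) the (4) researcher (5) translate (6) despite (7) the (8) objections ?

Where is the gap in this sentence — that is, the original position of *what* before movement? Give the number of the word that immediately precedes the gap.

Pre-movement form: The researcher did translate what despite the objections.
The filler 'what' is interpreted as the direct object of 'translate'. It moves to the left edge, and the trace sits right after 'translate':
What did the researcher translate ___ despite the objections?
'translate' is word 5.

5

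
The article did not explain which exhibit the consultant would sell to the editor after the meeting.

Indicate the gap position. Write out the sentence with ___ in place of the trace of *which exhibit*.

Pre-movement form: The consultant would sell which exhibit to the editor after the meeting.
'which exhibit' functions as the direct object of 'sell'. The gap is right after 'sell'.

The article did not explain which exhibit the consultant would sell ___ to the editor after the meeting.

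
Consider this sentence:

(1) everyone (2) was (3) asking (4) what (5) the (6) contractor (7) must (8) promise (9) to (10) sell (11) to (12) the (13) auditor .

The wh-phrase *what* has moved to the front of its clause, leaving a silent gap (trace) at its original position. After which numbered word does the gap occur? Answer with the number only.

10

Pre-movement form: The contractor must promise to sell what to the auditor.
'what' is the direct object of 'sell'. Wh-movement fronts it, leaving a gap right after 'sell':
Everyone was asking what the contractor must promise to sell ___ to the auditor.
'sell' is word 10.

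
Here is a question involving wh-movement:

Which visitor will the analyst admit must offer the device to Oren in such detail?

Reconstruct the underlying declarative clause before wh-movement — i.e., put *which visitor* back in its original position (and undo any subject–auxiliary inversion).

The filler 'which visitor' is interpreted as the subject of the clause embedded under 'admit'. It moves to the left edge, and the trace sits right after 'admit':
Which visitor will the analyst admit ___ must offer the device to Oren in such detail?

The analyst will admit which visitor must offer the device to Oren in such detail.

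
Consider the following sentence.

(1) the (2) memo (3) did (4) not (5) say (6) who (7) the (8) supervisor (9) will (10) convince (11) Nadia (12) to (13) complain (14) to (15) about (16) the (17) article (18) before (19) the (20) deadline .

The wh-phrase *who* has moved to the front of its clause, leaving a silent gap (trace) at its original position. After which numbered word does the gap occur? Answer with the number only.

14

Before movement: The supervisor will convince Nadia to complain to who about the article before the deadline.
'who' is the object of the preposition 'to'. It moves to the left edge, and the trace sits right after 'to':
The memo did not say who the supervisor will convince Nadia to complain to ___ about the article before the deadline.
'to' is word 14.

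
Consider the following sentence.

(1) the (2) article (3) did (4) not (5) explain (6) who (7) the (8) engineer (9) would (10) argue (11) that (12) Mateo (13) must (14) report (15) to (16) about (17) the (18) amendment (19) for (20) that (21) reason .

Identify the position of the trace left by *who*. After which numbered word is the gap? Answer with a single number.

15

In situ: The engineer would argue that Mateo must report to who about the amendment for that reason.
The filler 'who' is interpreted as the object of the preposition 'to'. It moves to the left edge, and the trace sits right after 'to':
The article did not explain who the engineer would argue that Mateo must report to ___ about the amendment for that reason.
'to' is word 15.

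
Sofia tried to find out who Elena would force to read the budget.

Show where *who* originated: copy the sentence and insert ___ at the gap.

Pre-movement form: Elena would force who to read the budget.
'who' functions as the direct object of 'force'. The gap is right after 'force'.

Sofia tried to find out who Elena would force ___ to read the budget.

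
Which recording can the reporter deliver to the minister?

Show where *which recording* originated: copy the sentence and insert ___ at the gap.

Which recording can the reporter deliver ___ to the minister?

Pre-movement form: The reporter can deliver which recording to the minister.
'which recording' functions as the direct object of 'deliver'. The gap is right after 'deliver'.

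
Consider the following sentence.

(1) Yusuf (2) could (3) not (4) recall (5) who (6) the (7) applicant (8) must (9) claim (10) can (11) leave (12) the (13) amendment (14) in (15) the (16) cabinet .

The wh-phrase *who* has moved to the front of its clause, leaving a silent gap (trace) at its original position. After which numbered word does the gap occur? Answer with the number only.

9

In situ: The applicant must claim who can leave the amendment in the cabinet.
The filler 'who' is interpreted as the subject of the clause embedded under 'claim'. Fronting leaves a gap immediately after 'claim':
Yusuf could not recall who the applicant must claim ___ can leave the amendment in the cabinet.
'claim' is word 9.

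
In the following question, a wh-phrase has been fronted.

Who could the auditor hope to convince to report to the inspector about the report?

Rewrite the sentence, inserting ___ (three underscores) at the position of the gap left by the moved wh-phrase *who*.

Who could the auditor hope to convince ___ to report to the inspector about the report?

In situ: The auditor could hope to convince who to report to the inspector about the report.
The filler 'who' is interpreted as the direct object of 'convince'. The gap is right after 'convince'.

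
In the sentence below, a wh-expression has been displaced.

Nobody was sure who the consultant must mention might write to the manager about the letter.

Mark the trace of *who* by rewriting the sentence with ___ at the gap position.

Nobody was sure who the consultant must mention ___ might write to the manager about the letter.

In situ: The consultant must mention who might write to the manager about the letter.
'who' functions as the subject of the clause embedded under 'mention'. The gap is right after 'mention'.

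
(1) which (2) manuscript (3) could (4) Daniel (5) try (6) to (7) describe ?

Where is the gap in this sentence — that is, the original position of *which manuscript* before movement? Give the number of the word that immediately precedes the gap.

7

Underlying clause: Daniel could try to describe which manuscript.
The filler 'which manuscript' is interpreted as the direct object of 'describe'. Fronting leaves a gap immediately after 'describe':
Which manuscript could Daniel try to describe ___?
'describe' is word 7.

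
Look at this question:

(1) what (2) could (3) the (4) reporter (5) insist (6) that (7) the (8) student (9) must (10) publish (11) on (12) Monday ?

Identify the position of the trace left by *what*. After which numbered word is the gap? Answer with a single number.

In situ: The reporter could insist that the student must publish what on Monday.
The filler 'what' is interpreted as the direct object of 'publish'. It moves to the left edge, and the trace sits right after 'publish':
What could the reporter insist that the student must publish ___ on Monday?
'publish' is word 10.

10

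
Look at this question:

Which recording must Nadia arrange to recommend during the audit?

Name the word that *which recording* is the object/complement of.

Underlying clause: Nadia must arrange to recommend which recording during the audit.
'which recording' functions as the direct object of 'recommend'. Wh-movement fronts it, leaving a gap right after 'recommend':
Which recording must Nadia arrange to recommend ___ during the audit?

recommend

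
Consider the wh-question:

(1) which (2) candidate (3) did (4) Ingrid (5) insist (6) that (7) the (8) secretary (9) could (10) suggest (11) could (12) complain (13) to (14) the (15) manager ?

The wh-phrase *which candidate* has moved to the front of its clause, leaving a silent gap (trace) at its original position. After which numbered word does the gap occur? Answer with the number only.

10

Pre-movement form: Ingrid did insist that the secretary could suggest which candidate could complain to the manager.
'which candidate' is the subject of the clause embedded under 'suggest'. It moves to the left edge, and the trace sits right after 'suggest':
Which candidate did Ingrid insist that the secretary could suggest ___ could complain to the manager?
'suggest' is word 10.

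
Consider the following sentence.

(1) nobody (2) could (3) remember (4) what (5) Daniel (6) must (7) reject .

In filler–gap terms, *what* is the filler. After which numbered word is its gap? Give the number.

7

Pre-movement form: Daniel must reject what.
'what' is the direct object of 'reject'. Wh-movement fronts it, leaving a gap right after 'reject':
Nobody could remember what Daniel must reject ___.
'reject' is word 7.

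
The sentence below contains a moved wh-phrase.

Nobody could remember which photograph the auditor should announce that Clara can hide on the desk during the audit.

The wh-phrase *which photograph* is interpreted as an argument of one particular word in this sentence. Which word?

Underlying clause: The auditor should announce that Clara can hide which photograph on the desk during the audit.
The filler 'which photograph' is interpreted as the direct object of 'hide'. Wh-movement fronts it, leaving a gap right after 'hide':
Nobody could remember which photograph the auditor should announce that Clara can hide ___ on the desk during the audit.

hide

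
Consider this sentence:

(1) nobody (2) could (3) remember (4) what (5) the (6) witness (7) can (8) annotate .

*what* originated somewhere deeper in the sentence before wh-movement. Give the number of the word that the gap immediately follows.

In situ: The witness can annotate what.
'what' is the direct object of 'annotate'. It moves to the left edge, and the trace sits right after 'annotate':
Nobody could remember what the witness can annotate ___.
'annotate' is word 8.

8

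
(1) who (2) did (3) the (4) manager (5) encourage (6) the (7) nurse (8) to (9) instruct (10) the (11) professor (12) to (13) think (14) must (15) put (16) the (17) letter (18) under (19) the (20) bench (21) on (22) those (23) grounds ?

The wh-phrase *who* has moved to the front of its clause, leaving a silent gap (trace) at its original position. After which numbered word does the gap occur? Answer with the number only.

In situ: The manager did encourage the nurse to instruct the professor to think who must put the letter under the bench on those grounds.
'who' is the subject of the clause embedded under 'think'. It moves to the left edge, and the trace sits right after 'think':
Who did the manager encourage the nurse to instruct the professor to think ___ must put the letter under the bench on those grounds?
'think' is word 13.

13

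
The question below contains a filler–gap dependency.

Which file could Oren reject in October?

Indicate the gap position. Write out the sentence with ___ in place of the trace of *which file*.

Which file could Oren reject ___ in October?

In situ: Oren could reject which file in October.
'which file' is the direct object of 'reject'. The gap is right after 'reject'.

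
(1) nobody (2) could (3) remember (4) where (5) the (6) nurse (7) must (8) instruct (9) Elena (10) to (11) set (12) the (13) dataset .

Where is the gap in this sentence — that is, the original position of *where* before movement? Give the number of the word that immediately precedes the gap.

13

Underlying clause: The nurse must instruct Elena to set the dataset where.
The filler 'where' is interpreted as the locative complement of 'set'. Fronting leaves a gap immediately after 'dataset':
Nobody could remember where the nurse must instruct Elena to set the dataset ___.
'dataset' is word 13.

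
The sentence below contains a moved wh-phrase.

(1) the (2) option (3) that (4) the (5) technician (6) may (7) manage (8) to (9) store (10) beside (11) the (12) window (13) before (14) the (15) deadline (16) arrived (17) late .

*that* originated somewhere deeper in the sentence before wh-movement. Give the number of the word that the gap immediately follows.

9

'that' functions as the direct object of 'store'. Fronting leaves a gap immediately after 'store':
The option that the technician may manage to store ___ beside the window before the deadline arrived late.
'store' is word 9.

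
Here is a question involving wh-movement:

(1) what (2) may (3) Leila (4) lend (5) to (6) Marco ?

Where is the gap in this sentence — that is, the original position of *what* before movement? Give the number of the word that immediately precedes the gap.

Pre-movement form: Leila may lend what to Marco.
'what' is the direct object of 'lend'. It moves to the left edge, and the trace sits right after 'lend':
What may Leila lend ___ to Marco?
'lend' is word 4.

4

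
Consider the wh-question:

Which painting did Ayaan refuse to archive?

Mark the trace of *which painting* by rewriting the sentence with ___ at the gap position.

Which painting did Ayaan refuse to archive ___?

Underlying clause: Ayaan did refuse to archive which painting.
The filler 'which painting' is interpreted as the direct object of 'archive'. The gap is right after 'archive'.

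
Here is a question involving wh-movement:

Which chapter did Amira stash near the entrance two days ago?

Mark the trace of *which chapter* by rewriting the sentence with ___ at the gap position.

Pre-movement form: Amira did stash which chapter near the entrance two days ago.
The filler 'which chapter' is interpreted as the direct object of 'stash'. The gap is right after 'stash'.

Which chapter did Amira stash ___ near the entrance two days ago?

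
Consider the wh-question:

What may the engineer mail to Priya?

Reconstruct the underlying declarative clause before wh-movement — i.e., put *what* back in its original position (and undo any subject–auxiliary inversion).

The filler 'what' is interpreted as the direct object of 'mail'. It moves to the left edge, and the trace sits right after 'mail':
What may the engineer mail ___ to Priya?

The engineer may mail what to Priya.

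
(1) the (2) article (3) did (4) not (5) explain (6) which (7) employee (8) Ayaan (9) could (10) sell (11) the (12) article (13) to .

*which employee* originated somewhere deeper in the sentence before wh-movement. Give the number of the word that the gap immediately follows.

13

Underlying clause: Ayaan could sell the article to which employee.
'which employee' functions as the object of the preposition 'to' (recipient of 'sell'). Wh-movement fronts it, leaving a gap right after 'to':
The article did not explain which employee Ayaan could sell the article to ___.
'to' is word 13.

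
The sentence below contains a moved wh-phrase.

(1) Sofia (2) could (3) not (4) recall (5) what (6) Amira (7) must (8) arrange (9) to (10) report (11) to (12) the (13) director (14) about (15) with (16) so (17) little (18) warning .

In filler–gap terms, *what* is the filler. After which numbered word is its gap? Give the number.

14

Before movement: Amira must arrange to report to the director about what with so little warning.
'what' is the object of the preposition 'about'. Fronting leaves a gap immediately after 'about':
Sofia could not recall what Amira must arrange to report to the director about ___ with so little warning.
'about' is word 14.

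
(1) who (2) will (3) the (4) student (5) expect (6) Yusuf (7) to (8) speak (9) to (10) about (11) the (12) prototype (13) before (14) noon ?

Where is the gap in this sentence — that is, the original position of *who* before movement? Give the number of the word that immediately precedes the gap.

Before movement: The student will expect Yusuf to speak to who about the prototype before noon.
'who' is the object of the preposition 'to'. Fronting leaves a gap immediately after 'to':
Who will the student expect Yusuf to speak to ___ about the prototype before noon?
'to' is word 9.

9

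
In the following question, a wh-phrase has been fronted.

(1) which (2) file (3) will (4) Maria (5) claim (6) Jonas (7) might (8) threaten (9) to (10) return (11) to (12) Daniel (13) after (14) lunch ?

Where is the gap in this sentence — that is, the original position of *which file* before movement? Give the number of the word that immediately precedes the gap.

Pre-movement form: Maria will claim Jonas might threaten to return which file to Daniel after lunch.
'which file' is the direct object of 'return'. Fronting leaves a gap immediately after 'return':
Which file will Maria claim Jonas might threaten to return ___ to Daniel after lunch?
'return' is word 10.

10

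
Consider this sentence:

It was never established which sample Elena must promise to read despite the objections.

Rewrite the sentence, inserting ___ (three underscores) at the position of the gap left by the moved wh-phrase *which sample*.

Underlying clause: Elena must promise to read which sample despite the objections.
'which sample' functions as the direct object of 'read'. The gap is right after 'read'.

It was never established which sample Elena must promise to read ___ despite the objections.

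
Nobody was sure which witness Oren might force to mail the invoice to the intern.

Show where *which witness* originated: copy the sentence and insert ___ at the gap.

Nobody was sure which witness Oren might force ___ to mail the invoice to the intern.

Pre-movement form: Oren might force which witness to mail the invoice to the intern.
'which witness' functions as the direct object of 'force'. The gap is right after 'force'.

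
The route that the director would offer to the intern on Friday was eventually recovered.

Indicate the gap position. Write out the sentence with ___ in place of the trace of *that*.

The route that the director would offer ___ to the intern on Friday was eventually recovered.

'that' is the direct object of 'offer'. The gap is right after 'offer'.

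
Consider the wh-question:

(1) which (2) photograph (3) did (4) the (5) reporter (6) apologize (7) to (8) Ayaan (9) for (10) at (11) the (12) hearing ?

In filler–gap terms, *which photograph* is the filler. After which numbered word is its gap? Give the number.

9

Pre-movement form: The reporter did apologize to Ayaan for which photograph at the hearing.
'which photograph' functions as the object of the preposition 'for'. Fronting leaves a gap immediately after 'for':
Which photograph did the reporter apologize to Ayaan for ___ at the hearing?
'for' is word 9.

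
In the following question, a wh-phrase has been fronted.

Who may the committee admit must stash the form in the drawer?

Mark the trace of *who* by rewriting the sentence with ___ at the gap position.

Who may the committee admit ___ must stash the form in the drawer?

Underlying clause: The committee may admit who must stash the form in the drawer.
'who' is the subject of the clause embedded under 'admit'. The gap is right after 'admit'.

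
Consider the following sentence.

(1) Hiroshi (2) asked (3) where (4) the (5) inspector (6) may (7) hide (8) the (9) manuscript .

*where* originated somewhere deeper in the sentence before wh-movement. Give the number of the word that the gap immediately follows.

9

In situ: The inspector may hide the manuscript where.
The filler 'where' is interpreted as the locative complement of 'hide'. Fronting leaves a gap immediately after 'manuscript':
Hiroshi asked where the inspector may hide the manuscript ___.
'manuscript' is word 9.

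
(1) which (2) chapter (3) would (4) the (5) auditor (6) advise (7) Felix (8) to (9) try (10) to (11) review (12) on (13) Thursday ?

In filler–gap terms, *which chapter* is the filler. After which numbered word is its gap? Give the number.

11

In situ: The auditor would advise Felix to try to review which chapter on Thursday.
The filler 'which chapter' is interpreted as the direct object of 'review'. It moves to the left edge, and the trace sits right after 'review':
Which chapter would the auditor advise Felix to try to review ___ on Thursday?
'review' is word 11.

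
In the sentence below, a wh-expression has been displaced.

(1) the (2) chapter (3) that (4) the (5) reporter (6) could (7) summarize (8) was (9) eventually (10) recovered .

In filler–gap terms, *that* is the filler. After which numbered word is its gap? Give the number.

7

'that' is the direct object of 'summarize'. Fronting leaves a gap immediately after 'summarize':
The chapter that the reporter could summarize ___ was eventually recovered.
'summarize' is word 7.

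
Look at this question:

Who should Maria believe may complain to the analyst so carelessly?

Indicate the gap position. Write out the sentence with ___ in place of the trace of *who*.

Underlying clause: Maria should believe who may complain to the analyst so carelessly.
The filler 'who' is interpreted as the subject of the clause embedded under 'believe'. The gap is right after 'believe'.

Who should Maria believe ___ may complain to the analyst so carelessly?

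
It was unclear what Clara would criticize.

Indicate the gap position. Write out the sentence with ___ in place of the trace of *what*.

It was unclear what Clara would criticize ___.

Pre-movement form: Clara would criticize what.
'what' functions as the direct object of 'criticize'. The gap is right after 'criticize'.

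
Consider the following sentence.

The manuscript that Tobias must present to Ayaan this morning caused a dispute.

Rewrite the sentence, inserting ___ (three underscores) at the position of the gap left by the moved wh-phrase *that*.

'that' functions as the direct object of 'present'. The gap is right after 'present'.

The manuscript that Tobias must present ___ to Ayaan this morning caused a dispute.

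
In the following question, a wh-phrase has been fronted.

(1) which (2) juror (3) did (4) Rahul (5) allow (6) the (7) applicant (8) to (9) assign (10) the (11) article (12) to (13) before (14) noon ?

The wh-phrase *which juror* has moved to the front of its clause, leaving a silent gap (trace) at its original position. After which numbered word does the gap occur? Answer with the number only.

12

Underlying clause: Rahul did allow the applicant to assign the article to which juror before noon.
'which juror' functions as the object of the preposition 'to' (recipient of 'assign'). Fronting leaves a gap immediately after 'to':
Which juror did Rahul allow the applicant to assign the article to ___ before noon?
'to' is word 12.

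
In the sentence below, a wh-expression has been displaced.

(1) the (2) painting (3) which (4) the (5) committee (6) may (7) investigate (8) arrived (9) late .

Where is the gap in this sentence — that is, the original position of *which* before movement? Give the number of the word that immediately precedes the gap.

7

'which' is the direct object of 'investigate'. It moves to the left edge, and the trace sits right after 'investigate':
The painting which the committee may investigate ___ arrived late.
'investigate' is word 7.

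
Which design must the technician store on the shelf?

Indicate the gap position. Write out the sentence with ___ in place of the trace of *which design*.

Which design must the technician store ___ on the shelf?

In situ: The technician must store which design on the shelf.
The filler 'which design' is interpreted as the direct object of 'store'. The gap is right after 'store'.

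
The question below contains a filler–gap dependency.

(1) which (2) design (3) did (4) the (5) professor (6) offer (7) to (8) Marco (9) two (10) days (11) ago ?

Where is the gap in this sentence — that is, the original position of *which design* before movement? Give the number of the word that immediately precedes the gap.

6

Underlying clause: The professor did offer which design to Marco two days ago.
'which design' is the direct object of 'offer'. Wh-movement fronts it, leaving a gap right after 'offer':
Which design did the professor offer ___ to Marco two days ago?
'offer' is word 6.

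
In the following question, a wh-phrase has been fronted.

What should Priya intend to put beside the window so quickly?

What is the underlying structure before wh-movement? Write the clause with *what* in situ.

Priya should intend to put what beside the window so quickly.

'what' functions as the direct object of 'put'. Fronting leaves a gap immediately after 'put':
What should Priya intend to put ___ beside the window so quickly?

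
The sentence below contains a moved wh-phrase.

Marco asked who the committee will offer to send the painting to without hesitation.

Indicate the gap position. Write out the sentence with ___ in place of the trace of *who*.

In situ: The committee will offer to send the painting to who without hesitation.
'who' functions as the object of the preposition 'to' (recipient of 'send'). The gap is right after 'to'.

Marco asked who the committee will offer to send the painting to ___ without hesitation.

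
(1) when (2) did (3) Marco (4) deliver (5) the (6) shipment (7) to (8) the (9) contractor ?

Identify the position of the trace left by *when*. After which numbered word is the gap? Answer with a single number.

9

Pre-movement form: Marco did deliver the shipment to the contractor when.
'when' functions as the temporal adjunct. Wh-movement fronts it, leaving a gap right after 'contractor':
When did Marco deliver the shipment to the contractor ___?
'contractor' is word 9.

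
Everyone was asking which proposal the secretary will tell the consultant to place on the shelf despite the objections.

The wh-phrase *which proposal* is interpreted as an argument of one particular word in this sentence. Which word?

place

Underlying clause: The secretary will tell the consultant to place which proposal on the shelf despite the objections.
'which proposal' is the direct object of 'place'. Wh-movement fronts it, leaving a gap right after 'place':
Everyone was asking which proposal the secretary will tell the consultant to place ___ on the shelf despite the objections.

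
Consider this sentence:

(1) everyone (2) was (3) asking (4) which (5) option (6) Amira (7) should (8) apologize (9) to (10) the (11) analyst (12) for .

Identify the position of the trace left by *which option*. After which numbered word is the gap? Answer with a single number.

Underlying clause: Amira should apologize to the analyst for which option.
The filler 'which option' is interpreted as the object of the preposition 'for'. Fronting leaves a gap immediately after 'for':
Everyone was asking which option Amira should apologize to the analyst for ___.
'for' is word 12.

12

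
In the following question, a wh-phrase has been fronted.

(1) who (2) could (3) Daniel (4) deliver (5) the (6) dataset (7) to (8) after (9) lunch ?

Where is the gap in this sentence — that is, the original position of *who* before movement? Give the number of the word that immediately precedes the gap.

Before movement: Daniel could deliver the dataset to who after lunch.
The filler 'who' is interpreted as the object of the preposition 'to' (recipient of 'deliver'). It moves to the left edge, and the trace sits right after 'to':
Who could Daniel deliver the dataset to ___ after lunch?
'to' is word 7.

7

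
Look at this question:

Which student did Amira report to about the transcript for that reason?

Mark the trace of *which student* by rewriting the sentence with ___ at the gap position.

Which student did Amira report to ___ about the transcript for that reason?

Underlying clause: Amira did report to which student about the transcript for that reason.
The filler 'which student' is interpreted as the object of the preposition 'to'. The gap is right after 'to'.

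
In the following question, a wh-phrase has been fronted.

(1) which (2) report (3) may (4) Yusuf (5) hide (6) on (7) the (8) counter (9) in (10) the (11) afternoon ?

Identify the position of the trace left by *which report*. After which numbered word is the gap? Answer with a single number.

In situ: Yusuf may hide which report on the counter in the afternoon.
'which report' functions as the direct object of 'hide'. Wh-movement fronts it, leaving a gap right after 'hide':
Which report may Yusuf hide ___ on the counter in the afternoon?
'hide' is word 5.

5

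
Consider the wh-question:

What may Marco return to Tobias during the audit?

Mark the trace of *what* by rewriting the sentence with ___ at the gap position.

What may Marco return ___ to Tobias during the audit?

Before movement: Marco may return what to Tobias during the audit.
'what' is the direct object of 'return'. The gap is right after 'return'.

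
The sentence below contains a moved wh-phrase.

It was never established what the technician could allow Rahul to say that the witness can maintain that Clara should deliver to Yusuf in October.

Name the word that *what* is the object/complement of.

Underlying clause: The technician could allow Rahul to say that the witness can maintain that Clara should deliver what to Yusuf in October.
The filler 'what' is interpreted as the direct object of 'deliver'. Wh-movement fronts it, leaving a gap right after 'deliver':
It was never established what the technician could allow Rahul to say that the witness can maintain that Clara should deliver ___ to Yusuf in October.

deliver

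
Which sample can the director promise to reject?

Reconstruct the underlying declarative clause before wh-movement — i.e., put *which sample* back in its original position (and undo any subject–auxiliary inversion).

The director can promise to reject which sample.

'which sample' is the direct object of 'reject'. It moves to the left edge, and the trace sits right after 'reject':
Which sample can the director promise to reject ___?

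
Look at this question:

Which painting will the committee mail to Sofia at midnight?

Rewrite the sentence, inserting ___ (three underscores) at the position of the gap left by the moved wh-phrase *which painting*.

Which painting will the committee mail ___ to Sofia at midnight?

In situ: The committee will mail which painting to Sofia at midnight.
'which painting' functions as the direct object of 'mail'. The gap is right after 'mail'.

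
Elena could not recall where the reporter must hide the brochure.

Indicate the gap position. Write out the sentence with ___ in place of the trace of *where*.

Elena could not recall where the reporter must hide the brochure ___.

Before movement: The reporter must hide the brochure where.
'where' functions as the locative complement of 'hide'. The gap is right after 'brochure'.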